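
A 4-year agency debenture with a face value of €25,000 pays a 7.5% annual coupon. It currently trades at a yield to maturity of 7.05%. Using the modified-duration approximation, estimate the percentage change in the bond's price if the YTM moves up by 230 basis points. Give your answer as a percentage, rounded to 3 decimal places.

Periodic yield y = 0.0705. Modified duration first:
  t   CF        PV=CF/(1+0.0705)^t    t·PV
  1     1,875.00     1,751.5180     1,751.5180
  2     1,875.00     1,636.1681     3,272.3363
  3     1,875.00     1,528.4149     4,585.2446
  4    26,875.00    20,464.5305    81,858.1222
  Σ                 25,380.6315    91,467.2211
P = 25,380.6315; D_Mac = 3.60382 yrs; D_mod = 3.60382/(1+0.0705) = 3.36648 yrs.
ΔP/P ≈ -D_mod · Δy = -3.36648 × (+0.023) = -0.077429 = -7.7429%.

-7.743%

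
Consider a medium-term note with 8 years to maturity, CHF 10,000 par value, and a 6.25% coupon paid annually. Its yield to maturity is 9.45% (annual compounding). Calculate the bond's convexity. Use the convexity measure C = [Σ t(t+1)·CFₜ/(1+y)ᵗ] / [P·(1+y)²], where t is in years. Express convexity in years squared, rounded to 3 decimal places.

With y = 0.0945:
  t   CF        PV=CF/(1+0.0945)^t    t·PV        t(t+1)·PV
  1       625.00       571.0370       571.0370       1,142.0740
  2       625.00       521.7332     1,043.4664       3,130.3993
  3       625.00       476.6864     1,430.0591       5,720.2362
  4       625.00       435.5289     1,742.1155       8,710.5775
  5       625.00       397.9250     1,989.6248      11,937.7490
  6       625.00       363.5678     2,181.4068      15,269.8479
  7       625.00       332.1771     2,325.2395      18,601.9162
  8    10,625.00     5,159.4429    41,275.5433     371,479.8897
  Σ                  8,258.0982    52,558.4925     435,992.6898
P = 8,258.0982.
Convexity = Σ t(t+1)·PV / [P·(1+y)²] = 435,992.6898 / (8,258.0982 × 1.197930) = 44.07249.

44.072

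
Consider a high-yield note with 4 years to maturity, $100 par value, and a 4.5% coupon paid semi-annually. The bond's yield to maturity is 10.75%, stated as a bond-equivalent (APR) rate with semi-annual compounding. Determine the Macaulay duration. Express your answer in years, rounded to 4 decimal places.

3.6626 years

Periodic yield y = 0.05375. Discount each cash flow and weight by its period:
  t   CF        PV=CF/(1+0.05375)^t    t·PV
  1         2.25         2.1352         2.1352
  2         2.25         2.0263         4.0526
  3         2.25         1.9230         5.7689
  4         2.25         1.8249         7.2995
  5         2.25         1.7318         8.6589
  6         2.25         1.6435         9.8607
  7         2.25         1.5596        10.9174
  8       102.25        67.2609       538.0871
  Σ                     80.1051       586.7804
Price P = Σ PV = 80.1051.
Macaulay duration = Σ(t·PV) / P = 586.7804 / 80.1051 = 7.32513 half-year periods.
In years: 7.32513 / 2 = 3.66256 years.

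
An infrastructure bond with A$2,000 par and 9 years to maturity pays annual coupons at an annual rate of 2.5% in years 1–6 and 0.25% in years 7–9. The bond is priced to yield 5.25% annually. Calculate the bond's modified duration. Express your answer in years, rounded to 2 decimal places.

Periodic yield y = 0.0525. First find Macaulay duration:
  t   CF        PV=CF/(1+0.0525)^t    t·PV
  1        50.00        47.5059        47.5059
  2        50.00        45.1363        90.2726
  3        50.00        42.8848       128.6545
  4        50.00        40.7457       162.9827
  5        50.00        38.7132       193.5662
  6        50.00        36.7822       220.6930
  7         5.00         3.4947        24.4632
  8         5.00         3.3204        26.5634
  9     2,005.00     1,265.0726    11,385.6531
  Σ                  1,523.6559    12,280.3546
P = 1,523.6559; Macaulay duration = 12,280.3546 / 1,523.6559 = 8.05980 years.
Modified duration = D_Mac / (1 + y) = 8.05980 / 1.0525 = 7.65776 years.

7.66 years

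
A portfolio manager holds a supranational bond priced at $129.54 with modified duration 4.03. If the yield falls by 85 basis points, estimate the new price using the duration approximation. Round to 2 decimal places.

$133.98

Duration approximation: ΔP/P ≈ -D_mod · Δy = -4.03 × (-0.0085) = +0.034255.
New price ≈ 129.54 × (1 + 0.034255) = 133.9773927.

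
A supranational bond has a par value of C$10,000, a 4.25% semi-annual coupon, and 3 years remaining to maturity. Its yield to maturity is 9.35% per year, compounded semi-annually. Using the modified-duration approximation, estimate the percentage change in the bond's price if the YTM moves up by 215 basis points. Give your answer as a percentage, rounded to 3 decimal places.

Periodic yield y = 0.04675. Modified duration first:
  t   CF        PV=CF/(1+0.04675)^t    t·PV
  1       212.50       203.0093       203.0093
  2       212.50       193.9425       387.8850
  3       212.50       185.2806       555.8419
  4       212.50       177.0056       708.0225
  5       212.50       169.1002       845.5009
  6    10,212.50     7,763.7984    46,582.7907
  Σ                  8,692.1367    49,283.0503
P = 8,692.1367; D_Mac = 5.66984 half-year periods = 2.83492 yrs; D_mod = 2.83492/(1+0.04675) = 2.70831 yrs.
ΔP/P ≈ -D_mod · Δy = -2.70831 × (+0.0215) = -0.058229 = -5.8229%.

-5.823%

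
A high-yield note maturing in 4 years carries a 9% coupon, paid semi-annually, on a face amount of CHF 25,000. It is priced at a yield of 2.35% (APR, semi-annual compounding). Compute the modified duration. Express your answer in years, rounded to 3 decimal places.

3.473 years

Periodic yield y = 0.01175. First find Macaulay duration:
  t   CF        PV=CF/(1+0.01175)^t    t·PV
  1     1,125.00     1,111.9348     1,111.9348
  2     1,125.00     1,099.0213     2,198.0425
  3     1,125.00     1,086.2577     3,258.7732
  4     1,125.00     1,073.6424     4,294.5698
  5     1,125.00     1,061.1736     5,305.8682
  6     1,125.00     1,048.8497     6,293.0980
  7     1,125.00     1,036.6688     7,256.6816
  8    26,125.00    23,794.1719   190,353.3751
  Σ                 31,311.7202   220,072.3433
P = 31,311.7202; Macaulay duration = 220,072.3433 / 31,311.7202 = 7.02843 half-year periods = 3.51422 years.
Modified duration = D_Mac / (1 + y) = 3.51422 / 1.01175 = 3.47340 years.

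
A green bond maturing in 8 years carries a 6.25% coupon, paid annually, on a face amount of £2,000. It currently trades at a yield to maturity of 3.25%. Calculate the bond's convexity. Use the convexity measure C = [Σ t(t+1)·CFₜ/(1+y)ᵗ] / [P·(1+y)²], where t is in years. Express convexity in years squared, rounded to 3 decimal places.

52.823

With y = 0.0325:
  t   CF        PV=CF/(1+0.0325)^t    t·PV        t(t+1)·PV
  1       125.00       121.0654       121.0654         242.1308
  2       125.00       117.2546       234.5092         703.5276
  3       125.00       113.5638       340.6913       1,362.7653
  4       125.00       109.9891       439.9565       2,199.7826
  5       125.00       106.5270       532.6350       3,195.8101
  6       125.00       103.1739       619.0431       4,333.3018
  7       125.00        99.9263       699.4838       5,595.8700
  8     2,125.00     1,645.2748    13,162.1986     118,459.7872
  Σ                  2,416.7748    16,149.5829     136,092.9755
P = 2,416.7748.
Convexity = Σ t(t+1)·PV / [P·(1+y)²] = 136,092.9755 / (2,416.7748 × 1.066056) = 52.82255.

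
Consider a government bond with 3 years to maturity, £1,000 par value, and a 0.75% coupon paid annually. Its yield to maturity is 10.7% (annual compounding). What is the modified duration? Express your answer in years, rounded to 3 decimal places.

2.687 years

Periodic yield y = 0.107. First find Macaulay duration:
  t   CF        PV=CF/(1+0.107)^t    t·PV
  1         7.50         6.7751         6.7751
  2         7.50         6.1202        12.2404
  3     1,007.50       742.6808     2,228.0424
  Σ                    755.5761     2,247.0579
P = 755.5761; Macaulay duration = 2,247.0579 / 755.5761 = 2.97397 years.
Modified duration = D_Mac / (1 + y) = 2.97397 / 1.107 = 2.68651 years.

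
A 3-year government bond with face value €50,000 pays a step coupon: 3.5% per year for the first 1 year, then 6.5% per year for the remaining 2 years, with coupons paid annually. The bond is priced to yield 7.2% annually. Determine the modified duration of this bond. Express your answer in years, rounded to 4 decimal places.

Periodic yield y = 0.072. First find Macaulay duration:
  t   CF        PV=CF/(1+0.072)^t    t·PV
  1     1,750.00     1,632.4627     1,632.4627
  2     3,250.00     2,828.0937     5,656.1873
  3    53,250.00    43,225.0253   129,675.0759
  Σ                 47,685.5816   136,963.7259
P = 47,685.5816; Macaulay duration = 136,963.7259 / 47,685.5816 = 2.87223 years.
Modified duration = D_Mac / (1 + y) = 2.87223 / 1.072 = 2.67931 years.

2.6793 years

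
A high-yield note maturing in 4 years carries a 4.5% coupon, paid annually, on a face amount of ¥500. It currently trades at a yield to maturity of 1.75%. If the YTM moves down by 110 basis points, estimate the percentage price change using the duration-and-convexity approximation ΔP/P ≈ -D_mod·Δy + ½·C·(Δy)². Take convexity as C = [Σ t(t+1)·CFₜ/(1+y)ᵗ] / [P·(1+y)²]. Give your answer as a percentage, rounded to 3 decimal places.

+4.175%

With y = 0.0175:
  t   CF        PV=CF/(1+0.0175)^t    t·PV        t(t+1)·PV
  1        22.50        22.1130        22.1130          44.2260
  2        22.50        21.7327        43.4654         130.3962
  3        22.50        21.3589        64.0768         256.3070
  4       522.50       487.4708     1,949.8833       9,749.4164
  Σ                    552.6755     2,079.5385      10,180.3457
P = 552.6755; D_Mac = 3.76268 yrs; D_mod = 3.69796 yrs; C = 17.79195.
Duration effect: -3.69796 × (-0.011) = +0.040678
Convexity effect: 0.5 × 17.79195 × (-0.011)² = +0.0010764
ΔP/P ≈ +0.040678 + 0.0010764 = +0.041754 = +4.1754%.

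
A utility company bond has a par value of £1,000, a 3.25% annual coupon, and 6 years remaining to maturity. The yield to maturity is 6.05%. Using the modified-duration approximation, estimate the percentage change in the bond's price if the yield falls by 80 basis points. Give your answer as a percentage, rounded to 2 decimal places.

+4.15%

Periodic yield y = 0.0605. Modified duration first:
  t   CF        PV=CF/(1+0.0605)^t    t·PV
  1        32.50        30.6459        30.6459
  2        32.50        28.8976        57.7952
  3        32.50        27.2490        81.7471
  4        32.50        25.6945       102.7781
  5        32.50        24.2287       121.1435
  6     1,032.50       725.8151     4,354.8908
  Σ                    862.5309     4,749.0007
P = 862.5309; D_Mac = 5.50589 yrs; D_mod = 5.50589/(1+0.0605) = 5.19179 yrs.
ΔP/P ≈ -D_mod · Δy = -5.19179 × (-0.008) = +0.041534 = +4.1534%.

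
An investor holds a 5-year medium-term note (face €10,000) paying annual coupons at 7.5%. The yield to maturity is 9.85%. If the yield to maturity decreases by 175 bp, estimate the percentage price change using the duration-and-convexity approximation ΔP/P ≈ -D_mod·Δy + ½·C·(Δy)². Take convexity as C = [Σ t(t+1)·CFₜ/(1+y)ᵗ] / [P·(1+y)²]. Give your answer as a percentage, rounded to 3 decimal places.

With y = 0.0985:
  t   CF        PV=CF/(1+0.0985)^t    t·PV        t(t+1)·PV
  1       750.00       682.7492       682.7492       1,365.4984
  2       750.00       621.5286     1,243.0573       3,729.1718
  3       750.00       565.7976     1,697.3927       6,789.5709
  4       750.00       515.0638     2,060.2552      10,301.2758
  5    10,750.00     6,720.6017    33,603.0085     201,618.0512
  Σ                  9,105.7409    39,286.4629     223,803.5681
P = 9,105.7409; D_Mac = 4.31447 yrs; D_mod = 3.92760 yrs; C = 20.36815.
Duration effect: -3.92760 × (-0.0175) = +0.068733
Convexity effect: 0.5 × 20.36815 × (-0.0175)² = +0.0031189
ΔP/P ≈ +0.068733 + 0.0031189 = +0.071852 = +7.1852%.

+7.185%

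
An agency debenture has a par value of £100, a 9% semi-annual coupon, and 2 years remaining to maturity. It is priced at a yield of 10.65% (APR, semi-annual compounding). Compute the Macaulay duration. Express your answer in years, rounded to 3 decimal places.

Periodic yield y = 0.05325. Discount each cash flow and weight by its period:
  t   CF        PV=CF/(1+0.05325)^t    t·PV
  1         4.50         4.2725         4.2725
  2         4.50         4.0565         8.1130
  3         4.50         3.8514        11.5542
  4       104.50        84.9162       339.6647
  Σ                     97.0965       363.6043
Price P = Σ PV = 97.0965.
Macaulay duration = Σ(t·PV) / P = 363.6043 / 97.0965 = 3.74477 half-year periods.
In years: 3.74477 / 2 = 1.87239 years.

1.872 years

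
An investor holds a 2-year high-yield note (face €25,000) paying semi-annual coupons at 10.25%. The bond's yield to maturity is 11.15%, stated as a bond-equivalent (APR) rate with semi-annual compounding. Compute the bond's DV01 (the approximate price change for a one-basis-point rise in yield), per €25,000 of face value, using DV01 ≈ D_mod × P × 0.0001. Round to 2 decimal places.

Periodic yield y = 0.05575.
  t   CF        PV=CF/(1+0.05575)^t    t·PV
  1     1,281.25     1,213.5922     1,213.5922
  2     1,281.25     1,149.5072     2,299.0144
  3     1,281.25     1,088.8063     3,266.4188
  4    26,281.25    21,154.4460    84,617.7841
  Σ                 24,606.3517    91,396.8096
P = 24,606.3517; D_Mac = 3.71436 half-year periods = 1.85718 yrs; D_mod = 1.75911 yrs.
DV01 ≈ 1.75911 × 24,606.3517 × 0.0001 = 4.328525.

€4.33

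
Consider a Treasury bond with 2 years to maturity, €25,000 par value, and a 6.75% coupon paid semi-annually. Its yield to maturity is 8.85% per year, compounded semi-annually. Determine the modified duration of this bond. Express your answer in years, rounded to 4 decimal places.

1.8215 years

Periodic yield y = 0.04425. First find Macaulay duration:
  t   CF        PV=CF/(1+0.04425)^t    t·PV
  1       843.75       807.9962       807.9962
  2       843.75       773.7574     1,547.5148
  3       843.75       740.9695     2,222.9085
  4    25,843.75    21,733.8965    86,935.5862
  Σ                 24,056.6196    91,514.0057
P = 24,056.6196; Macaulay duration = 91,514.0057 / 24,056.6196 = 3.80411 half-year periods = 1.90205 years.
Modified duration = D_Mac / (1 + y) = 1.90205 / 1.04425 = 1.82146 years.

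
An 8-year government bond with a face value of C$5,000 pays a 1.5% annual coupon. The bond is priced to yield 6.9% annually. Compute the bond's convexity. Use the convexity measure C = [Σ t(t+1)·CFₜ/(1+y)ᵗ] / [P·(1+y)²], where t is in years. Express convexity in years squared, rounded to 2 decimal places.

With y = 0.069:
  t   CF        PV=CF/(1+0.069)^t    t·PV        t(t+1)·PV
  1        75.00        70.1590        70.1590         140.3181
  2        75.00        65.6305       131.2610         393.7831
  3        75.00        61.3943       184.1829         736.7318
  4        75.00        57.4315       229.7261       1,148.6307
  5        75.00        53.7245       268.6227       1,611.7363
  6        75.00        50.2568       301.5409       2,110.7866
  7        75.00        47.0129       329.0905       2,632.7241
  8     5,075.00     2,975.8731    23,806.9846     214,262.8618
  Σ                  3,381.4828    25,321.5680     223,037.5726
P = 3,381.4828.
Convexity = Σ t(t+1)·PV / [P·(1+y)²] = 223,037.5726 / (3,381.4828 × 1.142761) = 57.71855.

57.72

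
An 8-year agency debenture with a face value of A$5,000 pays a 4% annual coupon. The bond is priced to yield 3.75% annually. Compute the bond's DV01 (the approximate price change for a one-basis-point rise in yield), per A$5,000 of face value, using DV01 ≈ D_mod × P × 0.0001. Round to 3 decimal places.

Periodic yield y = 0.0375.
  t   CF        PV=CF/(1+0.0375)^t    t·PV
  1       200.00       192.7711       192.7711
  2       200.00       185.8035       371.6069
  3       200.00       179.0877       537.2630
  4       200.00       172.6146       690.4585
  5       200.00       166.3755       831.8777
  6       200.00       160.3620       962.1718
  7       200.00       154.5657     1,081.9602
  8     5,200.00     3,873.4549    30,987.6390
  Σ                  5,085.0349    35,655.7481
P = 5,085.0349; D_Mac = 7.01190 yrs; D_mod = 6.75846 yrs.
DV01 ≈ 6.75846 × 5,085.0349 × 0.0001 = 3.436699.

A$3.437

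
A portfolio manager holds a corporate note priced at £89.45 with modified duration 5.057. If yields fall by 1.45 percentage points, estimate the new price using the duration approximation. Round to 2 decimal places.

£96.01

Duration approximation: ΔP/P ≈ -D_mod · Δy = -5.057 × (-0.0145) = +0.0733265.
New price ≈ 89.45 × (1 + 0.0733265) = 96.009055425.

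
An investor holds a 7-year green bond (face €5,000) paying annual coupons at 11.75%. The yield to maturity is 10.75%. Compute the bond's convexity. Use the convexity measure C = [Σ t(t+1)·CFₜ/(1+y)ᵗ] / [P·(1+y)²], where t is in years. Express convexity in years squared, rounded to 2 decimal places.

With y = 0.1075:
  t   CF        PV=CF/(1+0.1075)^t    t·PV        t(t+1)·PV
  1       587.50       530.4740       530.4740       1,060.9481
  2       587.50       478.9833       957.9667       2,873.9000
  3       587.50       432.4906     1,297.4718       5,189.8871
  4       587.50       390.5107     1,562.0428       7,810.2139
  5       587.50       352.6056     1,763.0280      10,578.1678
  6       587.50       318.3798     1,910.2786      13,371.9502
  7     5,587.50     2,734.0811    19,138.5677     153,108.5413
  Σ                  5,237.5251    27,159.8295     193,993.6084
P = 5,237.5251.
Convexity = Σ t(t+1)·PV / [P·(1+y)²] = 193,993.6084 / (5,237.5251 × 1.226556) = 30.19770.

30.20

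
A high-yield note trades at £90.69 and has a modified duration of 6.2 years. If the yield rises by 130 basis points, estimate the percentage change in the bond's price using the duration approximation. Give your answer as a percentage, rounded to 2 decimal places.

Duration approximation: ΔP/P ≈ -D_mod · Δy = -6.2 × (+0.013) = -0.080600.
As a percentage: -8.0600%.

-8.06%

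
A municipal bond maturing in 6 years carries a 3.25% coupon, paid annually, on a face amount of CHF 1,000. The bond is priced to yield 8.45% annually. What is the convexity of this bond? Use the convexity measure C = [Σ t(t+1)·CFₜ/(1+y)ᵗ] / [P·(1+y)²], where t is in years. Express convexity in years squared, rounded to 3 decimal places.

With y = 0.0845:
  t   CF        PV=CF/(1+0.0845)^t    t·PV        t(t+1)·PV
  1        32.50        29.9677        29.9677          59.9355
  2        32.50        27.6328        55.2655         165.7966
  3        32.50        25.4797        76.4392         305.7567
  4        32.50        23.4944        93.9778         469.8888
  5        32.50        21.6638       108.3192         649.9154
  6     1,032.50       634.6185     3,807.7109      26,653.9766
  Σ                    762.8570     4,171.6804      28,305.2696
P = 762.8570.
Convexity = Σ t(t+1)·PV / [P·(1+y)²] = 28,305.2696 / (762.8570 × 1.176140) = 31.54751.

31.548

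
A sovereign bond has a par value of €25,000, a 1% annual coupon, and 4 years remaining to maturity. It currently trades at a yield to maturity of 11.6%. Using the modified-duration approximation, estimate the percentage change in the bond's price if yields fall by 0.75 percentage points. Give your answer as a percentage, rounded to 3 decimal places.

+2.638%

Periodic yield y = 0.116. Modified duration first:
  t   CF        PV=CF/(1+0.116)^t    t·PV
  1       250.00       224.0143       224.0143
  2       250.00       200.7297       401.4594
  3       250.00       179.8653       539.5959
  4    25,250.00    16,278.1334    65,112.5337
  Σ                 16,882.7428    66,277.6034
P = 16,882.7428; D_Mac = 3.92576 yrs; D_mod = 3.92576/(1+0.116) = 3.51771 yrs.
ΔP/P ≈ -D_mod · Δy = -3.51771 × (-0.0075) = +0.026383 = +2.6383%.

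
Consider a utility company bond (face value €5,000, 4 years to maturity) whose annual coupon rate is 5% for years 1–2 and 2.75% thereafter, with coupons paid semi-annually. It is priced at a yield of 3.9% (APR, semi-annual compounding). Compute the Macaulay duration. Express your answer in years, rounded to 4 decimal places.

Periodic yield y = 0.0195. Discount each cash flow and weight by its period:
  t   CF        PV=CF/(1+0.0195)^t    t·PV
  1       125.00       122.6091       122.6091
  2       125.00       120.2640       240.5279
  3       125.00       117.9637       353.8910
  4       125.00       115.7074       462.8296
  5        68.75        62.4218       312.1092
  6        68.75        61.2279       367.3674
  7        68.75        60.0568       420.3975
  8     5,068.75     4,343.1320    34,745.0561
  Σ                  5,003.3827    37,024.7879
Price P = Σ PV = 5,003.3827.
Macaulay duration = Σ(t·PV) / P = 37,024.7879 / 5,003.3827 = 7.39995 half-year periods.
In years: 7.39995 / 2 = 3.69998 years.

3.7000 years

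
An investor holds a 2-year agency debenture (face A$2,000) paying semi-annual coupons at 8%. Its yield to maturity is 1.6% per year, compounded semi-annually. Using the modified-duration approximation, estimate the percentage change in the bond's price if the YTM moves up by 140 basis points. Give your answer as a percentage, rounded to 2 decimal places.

Periodic yield y = 0.008. Modified duration first:
  t   CF        PV=CF/(1+0.008)^t    t·PV
  1        80.00        79.3651        79.3651
  2        80.00        78.7352       157.4704
  3        80.00        78.1103       234.3309
  4     2,080.00     2,014.7502     8,059.0008
  Σ                  2,250.9608     8,530.1672
P = 2,250.9608; D_Mac = 3.78957 half-year periods = 1.89478 yrs; D_mod = 1.89478/(1+0.008) = 1.87975 yrs.
ΔP/P ≈ -D_mod · Δy = -1.87975 × (+0.014) = -0.026316 = -2.6316%.

-2.63%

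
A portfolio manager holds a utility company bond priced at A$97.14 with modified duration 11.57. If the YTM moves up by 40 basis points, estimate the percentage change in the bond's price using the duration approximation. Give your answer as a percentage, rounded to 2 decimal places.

Duration approximation: ΔP/P ≈ -D_mod · Δy = -11.57 × (+0.004) = -0.046280.
As a percentage: -4.6280%.

-4.63%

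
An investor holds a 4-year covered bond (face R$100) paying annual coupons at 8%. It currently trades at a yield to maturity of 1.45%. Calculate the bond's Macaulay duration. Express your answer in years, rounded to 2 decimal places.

Periodic yield y = 0.0145. Discount each cash flow and weight by its year:
  t   CF        PV=CF/(1+0.0145)^t    t·PV
  1         8.00         7.8857         7.8857
  2         8.00         7.7730        15.5459
  3         8.00         7.6619        22.9856
  4       108.00       101.9566       407.8266
  Σ                    125.2771       454.2437
Price P = Σ PV = 125.2771.
Macaulay duration = Σ(t·PV) / P = 454.2437 / 125.2771 = 3.62591 years.

3.63 years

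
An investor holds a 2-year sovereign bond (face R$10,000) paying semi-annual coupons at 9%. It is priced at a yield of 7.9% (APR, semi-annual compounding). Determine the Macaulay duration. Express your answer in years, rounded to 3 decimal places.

1.876 years

Periodic yield y = 0.0395. Discount each cash flow and weight by its period:
  t   CF        PV=CF/(1+0.0395)^t    t·PV
  1       450.00       432.9004       432.9004
  2       450.00       416.4506       832.9013
  3       450.00       400.6259     1,201.8777
  4    10,450.00     8,949.9027    35,799.6110
  Σ                 10,199.8797    38,267.2904
Price P = Σ PV = 10,199.8797.
Macaulay duration = Σ(t·PV) / P = 38,267.2904 / 10,199.8797 = 3.75174 half-year periods.
In years: 3.75174 / 2 = 1.87587 years.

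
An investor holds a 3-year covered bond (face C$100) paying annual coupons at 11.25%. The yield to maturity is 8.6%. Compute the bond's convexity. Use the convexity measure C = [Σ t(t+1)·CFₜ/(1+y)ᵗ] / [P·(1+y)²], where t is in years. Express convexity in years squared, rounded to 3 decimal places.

8.897

With y = 0.086:
  t   CF        PV=CF/(1+0.086)^t    t·PV        t(t+1)·PV
  1        11.25        10.3591        10.3591          20.7182
  2        11.25         9.5388        19.0776          57.2327
  3       111.25        86.8581       260.5744       1,042.2977
  Σ                    106.7560       290.0111       1,120.2486
P = 106.7560.
Convexity = Σ t(t+1)·PV / [P·(1+y)²] = 1,120.2486 / (106.7560 × 1.179396) = 8.89738.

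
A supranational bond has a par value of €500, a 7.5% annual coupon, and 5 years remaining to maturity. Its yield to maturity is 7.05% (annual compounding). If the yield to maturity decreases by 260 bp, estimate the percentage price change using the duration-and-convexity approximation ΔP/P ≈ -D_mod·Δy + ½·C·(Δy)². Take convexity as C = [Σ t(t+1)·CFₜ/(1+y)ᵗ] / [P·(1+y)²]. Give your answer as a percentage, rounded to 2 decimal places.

With y = 0.0705:
  t   CF        PV=CF/(1+0.0705)^t    t·PV        t(t+1)·PV
  1        37.50        35.0304        35.0304          70.0607
  2        37.50        32.7234        65.4467         196.3402
  3        37.50        30.5683        91.7049         366.8196
  4        37.50        28.5552       114.2206         571.1032
  5       537.50       382.3359     1,911.6796      11,470.0778
  Σ                    509.2131     2,218.0823      12,674.4015
P = 509.2131; D_Mac = 4.35590 yrs; D_mod = 4.06903 yrs; C = 21.71974.
Duration effect: -4.06903 × (-0.026) = +0.105795
Convexity effect: 0.5 × 21.71974 × (-0.026)² = +0.0073413
ΔP/P ≈ +0.105795 + 0.0073413 = +0.113136 = +11.3136%.

+11.31%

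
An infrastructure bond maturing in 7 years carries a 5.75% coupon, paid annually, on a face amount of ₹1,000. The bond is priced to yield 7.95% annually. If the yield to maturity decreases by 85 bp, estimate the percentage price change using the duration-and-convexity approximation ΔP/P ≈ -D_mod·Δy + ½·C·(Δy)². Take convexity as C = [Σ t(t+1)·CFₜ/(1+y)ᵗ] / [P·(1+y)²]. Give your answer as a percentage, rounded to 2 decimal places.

With y = 0.0795:
  t   CF        PV=CF/(1+0.0795)^t    t·PV        t(t+1)·PV
  1        57.50        53.2654        53.2654         106.5308
  2        57.50        49.3427        98.6853         296.0560
  3        57.50        45.7088       137.1264         548.5057
  4        57.50        42.3426       169.3703         846.8515
  5        57.50        39.2242       196.1212       1,176.7274
  6        57.50        36.3356       218.0134       1,526.0939
  7     1,057.50       619.0445     4,333.3113      34,666.4904
  Σ                    885.2637     5,205.8934      39,167.2556
P = 885.2637; D_Mac = 5.88061 yrs; D_mod = 5.44753 yrs; C = 37.96690.
Duration effect: -5.44753 × (-0.0085) = +0.046304
Convexity effect: 0.5 × 37.96690 × (-0.0085)² = +0.0013716
ΔP/P ≈ +0.046304 + 0.0013716 = +0.047676 = +4.7676%.

+4.77%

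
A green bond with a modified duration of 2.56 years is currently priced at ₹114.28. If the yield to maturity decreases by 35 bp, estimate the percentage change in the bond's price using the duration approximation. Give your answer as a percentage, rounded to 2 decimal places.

Duration approximation: ΔP/P ≈ -D_mod · Δy = -2.56 × (-0.0035) = +0.008960.
As a percentage: +0.8960%.

+0.90%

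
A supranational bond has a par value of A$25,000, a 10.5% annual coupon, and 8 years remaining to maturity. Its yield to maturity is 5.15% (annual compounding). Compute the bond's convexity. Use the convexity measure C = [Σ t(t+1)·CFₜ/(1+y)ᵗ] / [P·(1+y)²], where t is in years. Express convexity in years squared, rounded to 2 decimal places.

With y = 0.0515:
  t   CF        PV=CF/(1+0.0515)^t    t·PV        t(t+1)·PV
  1     2,625.00     2,496.4337     2,496.4337       4,992.8673
  2     2,625.00     2,374.1642     4,748.3284      14,244.9853
  3     2,625.00     2,257.8832     6,773.6497      27,094.5987
  4     2,625.00     2,147.2974     8,589.1896      42,945.9481
  5     2,625.00     2,042.1278    10,210.6391      61,263.8347
  6     2,625.00     1,942.1092    11,652.6552      81,568.5864
  7     2,625.00     1,846.9893    12,928.9248     103,431.3982
  8    27,625.00    18,485.3667   147,882.9337   1,330,946.4033
  Σ                 33,592.3715   205,282.7542   1,666,488.6220
P = 33,592.3715.
Convexity = Σ t(t+1)·PV / [P·(1+y)²] = 1,666,488.6220 / (33,592.3715 × 1.105652) = 44.86866.

44.87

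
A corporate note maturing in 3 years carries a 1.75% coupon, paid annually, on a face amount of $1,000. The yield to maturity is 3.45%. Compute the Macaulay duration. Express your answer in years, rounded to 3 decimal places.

2.947 years

Periodic yield y = 0.0345. Discount each cash flow and weight by its year:
  t   CF        PV=CF/(1+0.0345)^t    t·PV
  1        17.50        16.9164        16.9164
  2        17.50        16.3522        32.7045
  3     1,017.50       919.0580     2,757.1741
  Σ                    952.3266     2,806.7949
Price P = Σ PV = 952.3266.
Macaulay duration = Σ(t·PV) / P = 2,806.7949 / 952.3266 = 2.94730 years.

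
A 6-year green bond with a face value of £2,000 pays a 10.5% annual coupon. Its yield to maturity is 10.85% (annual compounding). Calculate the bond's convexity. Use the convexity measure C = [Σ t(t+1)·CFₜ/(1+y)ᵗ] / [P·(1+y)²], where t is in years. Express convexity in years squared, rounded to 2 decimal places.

With y = 0.1085:
  t   CF        PV=CF/(1+0.1085)^t    t·PV        t(t+1)·PV
  1       210.00       189.4452       189.4452         378.8904
  2       210.00       170.9023       341.8046       1,025.4138
  3       210.00       154.1744       462.5231       1,850.0925
  4       210.00       139.0838       556.3351       2,781.6757
  5       210.00       125.4703       627.3513       3,764.1079
  6     2,210.00     1,191.1819     7,147.0915      50,029.6402
  Σ                  1,970.2578     9,324.5508      59,829.8205
P = 1,970.2578.
Convexity = Σ t(t+1)·PV / [P·(1+y)²] = 59,829.8205 / (1,970.2578 × 1.228772) = 24.71287.

24.71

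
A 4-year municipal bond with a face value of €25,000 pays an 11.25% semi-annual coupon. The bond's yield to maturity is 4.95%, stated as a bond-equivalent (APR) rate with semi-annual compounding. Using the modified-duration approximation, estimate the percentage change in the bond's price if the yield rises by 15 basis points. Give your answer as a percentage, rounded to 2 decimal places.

Periodic yield y = 0.02475. Modified duration first:
  t   CF        PV=CF/(1+0.02475)^t    t·PV
  1     1,406.25     1,372.2859     1,372.2859
  2     1,406.25     1,339.1422     2,678.2843
  3     1,406.25     1,306.7989     3,920.3966
  4     1,406.25     1,275.2368     5,100.9471
  5     1,406.25     1,244.4370     6,222.1848
  6     1,406.25     1,214.3810     7,286.2862
  7     1,406.25     1,185.0510     8,295.3571
  8    26,406.25    21,715.1741   173,721.3924
  Σ                 30,652.5068   208,597.1345
P = 30,652.5068; D_Mac = 6.80522 half-year periods = 3.40261 yrs; D_mod = 3.40261/(1+0.02475) = 3.32043 yrs.
ΔP/P ≈ -D_mod · Δy = -3.32043 × (+0.0015) = -0.004981 = -0.4981%.

-0.50%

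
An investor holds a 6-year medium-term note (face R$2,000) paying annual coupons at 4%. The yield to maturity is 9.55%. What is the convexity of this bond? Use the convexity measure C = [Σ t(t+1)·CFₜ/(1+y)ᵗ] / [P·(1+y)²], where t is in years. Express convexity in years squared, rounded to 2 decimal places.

30.04

With y = 0.0955:
  t   CF        PV=CF/(1+0.0955)^t    t·PV        t(t+1)·PV
  1        80.00        73.0260        73.0260         146.0520
  2        80.00        66.6600       133.3200         399.9599
  3        80.00        60.8489       182.5467         730.1870
  4        80.00        55.5444       222.1777       1,110.8885
  5        80.00        50.7023       253.5117       1,521.0705
  6     2,080.00     1,203.3419     7,220.0515      50,540.3603
  Σ                  1,510.1236     8,084.6336      54,448.5182
P = 1,510.1236.
Convexity = Σ t(t+1)·PV / [P·(1+y)²] = 54,448.5182 / (1,510.1236 × 1.200120) = 30.04338.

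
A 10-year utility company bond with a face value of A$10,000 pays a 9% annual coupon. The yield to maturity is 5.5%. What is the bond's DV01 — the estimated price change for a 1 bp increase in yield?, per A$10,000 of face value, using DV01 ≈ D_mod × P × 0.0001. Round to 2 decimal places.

A$8.80

Periodic yield y = 0.055.
  t   CF        PV=CF/(1+0.055)^t    t·PV
  1       900.00       853.0806       853.0806
  2       900.00       808.6072     1,617.2143
  3       900.00       766.4523     2,299.3569
  4       900.00       726.4951     2,905.9803
  5       900.00       688.6209     3,443.1046
  6       900.00       652.7212     3,916.3275
  7       900.00       618.6931     4,330.8519
  8       900.00       586.4390     4,691.5119
  9       900.00       555.8663     5,002.7970
  10   10,900.00     6,381.1933    63,811.9332
  Σ                 12,638.1690    92,872.1581
P = 12,638.1690; D_Mac = 7.34855 yrs; D_mod = 6.96545 yrs.
DV01 ≈ 6.96545 × 12,638.1690 × 0.0001 = 8.803048.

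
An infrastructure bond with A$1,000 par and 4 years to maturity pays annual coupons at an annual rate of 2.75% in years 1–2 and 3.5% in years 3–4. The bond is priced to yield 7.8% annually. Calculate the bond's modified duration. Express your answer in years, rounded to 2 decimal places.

3.54 years

Periodic yield y = 0.078. First find Macaulay duration:
  t   CF        PV=CF/(1+0.078)^t    t·PV
  1        27.50        25.5102        25.5102
  2        27.50        23.6644        47.3288
  3        35.00        27.9391        83.8172
  4     1,035.00       766.4173     3,065.6692
  Σ                    843.5310     3,222.3254
P = 843.5310; Macaulay duration = 3,222.3254 / 843.5310 = 3.82004 years.
Modified duration = D_Mac / (1 + y) = 3.82004 / 1.078 = 3.54364 years.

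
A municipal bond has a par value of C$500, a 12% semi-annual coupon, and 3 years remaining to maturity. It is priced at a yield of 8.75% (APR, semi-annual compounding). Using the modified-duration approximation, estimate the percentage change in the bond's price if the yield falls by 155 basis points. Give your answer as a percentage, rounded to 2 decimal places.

Periodic yield y = 0.04375. Modified duration first:
  t   CF        PV=CF/(1+0.04375)^t    t·PV
  1        30.00        28.7425        28.7425
  2        30.00        27.5377        55.0755
  3        30.00        26.3835        79.1504
  4        30.00        25.2776       101.1103
  5        30.00        24.2180       121.0901
  6       530.00       409.9180     2,459.5077
  Σ                    542.0773     2,844.6765
P = 542.0773; D_Mac = 5.24773 half-year periods = 2.62387 yrs; D_mod = 2.62387/(1+0.04375) = 2.51388 yrs.
ΔP/P ≈ -D_mod · Δy = -2.51388 × (-0.0155) = +0.038965 = +3.8965%.

+3.90%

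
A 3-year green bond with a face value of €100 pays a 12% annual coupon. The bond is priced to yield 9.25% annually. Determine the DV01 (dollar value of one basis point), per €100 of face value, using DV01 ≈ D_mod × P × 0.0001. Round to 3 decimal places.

€0.026

Periodic yield y = 0.0925.
  t   CF        PV=CF/(1+0.0925)^t    t·PV
  1        12.00        10.9840        10.9840
  2        12.00        10.0540        20.1080
  3       112.00        85.8922       257.6766
  Σ                    106.9302       288.7685
P = 106.9302; D_Mac = 2.70053 yrs; D_mod = 2.47188 yrs.
DV01 ≈ 2.47188 × 106.9302 × 0.0001 = 0.026432.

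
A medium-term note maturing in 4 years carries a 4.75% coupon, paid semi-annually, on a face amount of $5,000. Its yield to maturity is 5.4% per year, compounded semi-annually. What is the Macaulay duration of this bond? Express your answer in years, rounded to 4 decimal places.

Periodic yield y = 0.027. Discount each cash flow and weight by its period:
  t   CF        PV=CF/(1+0.027)^t    t·PV
  1       118.75       115.6280       115.6280
  2       118.75       112.5882       225.1763
  3       118.75       109.6282       328.8846
  4       118.75       106.7461       426.9842
  5       118.75       103.9397       519.6984
  6       118.75       101.2071       607.2426
  7       118.75        98.5463       689.8244
  8     5,118.75     4,136.1890    33,089.5116
  Σ                  4,884.4725    36,002.9502
Price P = Σ PV = 4,884.4725.
Macaulay duration = Σ(t·PV) / P = 36,002.9502 / 4,884.4725 = 7.37090 half-year periods.
In years: 7.37090 / 2 = 3.68545 years.

3.6854 years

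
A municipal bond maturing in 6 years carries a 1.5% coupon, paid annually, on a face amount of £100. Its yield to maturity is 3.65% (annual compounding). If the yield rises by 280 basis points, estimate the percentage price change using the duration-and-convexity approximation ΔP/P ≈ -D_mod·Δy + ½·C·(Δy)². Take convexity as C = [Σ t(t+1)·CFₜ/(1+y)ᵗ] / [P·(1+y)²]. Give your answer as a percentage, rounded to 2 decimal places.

-14.12%

With y = 0.0365:
  t   CF        PV=CF/(1+0.0365)^t    t·PV        t(t+1)·PV
  1         1.50         1.4472         1.4472           2.8944
  2         1.50         1.3962         2.7924           8.3773
  3         1.50         1.3470         4.0411          16.1646
  4         1.50         1.2996         5.1985          25.9923
  5         1.50         1.2538         6.2692          37.6154
  6       101.50        81.8559       491.1356       3,437.9495
  Σ                     88.5998       510.8841       3,528.9934
P = 88.5998; D_Mac = 5.76620 yrs; D_mod = 5.56314 yrs; C = 37.07484.
Duration effect: -5.56314 × (+0.028) = -0.155768
Convexity effect: 0.5 × 37.07484 × (0.028)² = +0.0145333
ΔP/P ≈ -0.155768 + 0.0145333 = -0.141235 = -14.1235%.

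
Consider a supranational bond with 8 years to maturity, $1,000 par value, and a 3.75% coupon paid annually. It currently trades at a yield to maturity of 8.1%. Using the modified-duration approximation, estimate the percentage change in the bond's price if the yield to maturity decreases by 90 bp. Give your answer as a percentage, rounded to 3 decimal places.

+5.731%

Periodic yield y = 0.081. Modified duration first:
  t   CF        PV=CF/(1+0.081)^t    t·PV
  1        37.50        34.6901        34.6901
  2        37.50        32.0908        64.1815
  3        37.50        29.6862        89.0585
  4        37.50        27.4618       109.8471
  5        37.50        25.4040       127.0202
  6        37.50        23.5005       141.0030
  7        37.50        21.7396       152.1772
  8     1,037.50       556.3941     4,451.1532
  Σ                    750.9671     5,169.1307
P = 750.9671; D_Mac = 6.88330 yrs; D_mod = 6.88330/(1+0.081) = 6.36753 yrs.
ΔP/P ≈ -D_mod · Δy = -6.36753 × (-0.009) = +0.057308 = +5.7308%.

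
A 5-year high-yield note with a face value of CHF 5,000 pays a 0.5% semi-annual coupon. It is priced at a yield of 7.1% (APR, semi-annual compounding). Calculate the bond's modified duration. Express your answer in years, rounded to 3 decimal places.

4.763 years

Periodic yield y = 0.0355. First find Macaulay duration:
  t   CF        PV=CF/(1+0.0355)^t    t·PV
  1        12.50        12.0715        12.0715
  2        12.50        11.6576        23.3152
  3        12.50        11.2580        33.7739
  4        12.50        10.8720        43.4880
  5        12.50        10.4993        52.4964
  6        12.50        10.1393        60.8360
  7        12.50         9.7917        68.5421
  8        12.50         9.4560        75.6483
  9        12.50         9.1319        82.1867
  10    5,012.50     3,536.3346    35,363.3463
  Σ                  3,631.2119    35,815.7043
P = 3,631.2119; Macaulay duration = 35,815.7043 / 3,631.2119 = 9.86329 half-year periods = 4.93165 years.
Modified duration = D_Mac / (1 + y) = 4.93165 / 1.0355 = 4.76257 years.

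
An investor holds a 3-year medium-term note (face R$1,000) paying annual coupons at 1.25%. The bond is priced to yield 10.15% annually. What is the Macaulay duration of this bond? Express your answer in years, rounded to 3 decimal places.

Periodic yield y = 0.1015. Discount each cash flow and weight by its year:
  t   CF        PV=CF/(1+0.1015)^t    t·PV
  1        12.50        11.3482        11.3482
  2        12.50        10.3025        20.6049
  3     1,012.50       757.6027     2,272.8082
  Σ                    779.2533     2,304.7613
Price P = Σ PV = 779.2533.
Macaulay duration = Σ(t·PV) / P = 2,304.7613 / 779.2533 = 2.95765 years.

2.958 years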